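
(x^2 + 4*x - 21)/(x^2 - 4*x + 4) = (x^2 + 4*x - 21)/(x^2 - 4*x + 4)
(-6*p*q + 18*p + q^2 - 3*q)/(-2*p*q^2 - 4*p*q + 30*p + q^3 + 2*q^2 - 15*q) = (6*p - q)/(2*p*q + 10*p - q^2 - 5*q)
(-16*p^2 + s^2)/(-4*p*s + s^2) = (4*p + s)/s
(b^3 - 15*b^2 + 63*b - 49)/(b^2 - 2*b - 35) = (b^2 - 8*b + 7)/(b + 5)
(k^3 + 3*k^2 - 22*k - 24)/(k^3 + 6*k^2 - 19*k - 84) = (k^2 + 7*k + 6)/(k^2 + 10*k + 21)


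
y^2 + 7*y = y*(y + 7)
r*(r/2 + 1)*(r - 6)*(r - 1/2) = r^4/2 - 9*r^3/4 - 5*r^2 + 3*r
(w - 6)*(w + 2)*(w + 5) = w^3 + w^2 - 32*w - 60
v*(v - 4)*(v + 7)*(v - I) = v^4 + 3*v^3 - I*v^3 - 28*v^2 - 3*I*v^2 + 28*I*v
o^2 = o^2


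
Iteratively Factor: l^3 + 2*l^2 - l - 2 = (l - 1)*(l^2 + 3*l + 2) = (l - 1)*(l + 2)*(l + 1)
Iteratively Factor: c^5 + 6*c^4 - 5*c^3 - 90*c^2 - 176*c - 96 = (c + 2)*(c^4 + 4*c^3 - 13*c^2 - 64*c - 48) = (c + 2)*(c + 4)*(c^3 - 13*c - 12) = (c + 1)*(c + 2)*(c + 4)*(c^2 - c - 12) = (c + 1)*(c + 2)*(c + 3)*(c + 4)*(c - 4)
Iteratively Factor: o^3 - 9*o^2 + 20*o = (o - 4)*(o^2 - 5*o) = o*(o - 4)*(o - 5)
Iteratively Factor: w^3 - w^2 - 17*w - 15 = (w + 1)*(w^2 - 2*w - 15) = (w + 1)*(w + 3)*(w - 5)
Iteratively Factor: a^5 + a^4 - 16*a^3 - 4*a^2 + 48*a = (a)*(a^4 + a^3 - 16*a^2 - 4*a + 48) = a*(a + 4)*(a^3 - 3*a^2 - 4*a + 12) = a*(a + 2)*(a + 4)*(a^2 - 5*a + 6) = a*(a - 3)*(a + 2)*(a + 4)*(a - 2)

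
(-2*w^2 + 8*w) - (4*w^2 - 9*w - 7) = -6*w^2 + 17*w + 7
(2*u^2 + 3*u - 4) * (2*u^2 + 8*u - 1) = 4*u^4 + 22*u^3 + 14*u^2 - 35*u + 4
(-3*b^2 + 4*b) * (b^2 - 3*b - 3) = -3*b^4 + 13*b^3 - 3*b^2 - 12*b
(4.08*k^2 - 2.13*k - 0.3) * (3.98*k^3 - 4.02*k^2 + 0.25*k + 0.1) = 16.2384*k^5 - 24.879*k^4 + 8.3886*k^3 + 1.0815*k^2 - 0.288*k - 0.03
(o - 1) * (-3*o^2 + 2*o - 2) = -3*o^3 + 5*o^2 - 4*o + 2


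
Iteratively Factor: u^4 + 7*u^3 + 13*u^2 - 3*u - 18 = (u + 3)*(u^3 + 4*u^2 + u - 6) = (u + 3)^2*(u^2 + u - 2) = (u - 1)*(u + 3)^2*(u + 2)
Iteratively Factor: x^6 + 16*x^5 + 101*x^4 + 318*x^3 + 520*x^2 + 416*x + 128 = (x + 4)*(x^5 + 12*x^4 + 53*x^3 + 106*x^2 + 96*x + 32) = (x + 4)^2*(x^4 + 8*x^3 + 21*x^2 + 22*x + 8) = (x + 4)^3*(x^3 + 4*x^2 + 5*x + 2) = (x + 1)*(x + 4)^3*(x^2 + 3*x + 2) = (x + 1)*(x + 2)*(x + 4)^3*(x + 1)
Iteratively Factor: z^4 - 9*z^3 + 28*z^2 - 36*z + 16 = (z - 2)*(z^3 - 7*z^2 + 14*z - 8) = (z - 2)^2*(z^2 - 5*z + 4) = (z - 2)^2*(z - 1)*(z - 4)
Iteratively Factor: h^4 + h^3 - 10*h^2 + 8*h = (h)*(h^3 + h^2 - 10*h + 8) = h*(h - 2)*(h^2 + 3*h - 4) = h*(h - 2)*(h - 1)*(h + 4)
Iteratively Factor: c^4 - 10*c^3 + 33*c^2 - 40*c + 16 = (c - 1)*(c^3 - 9*c^2 + 24*c - 16) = (c - 1)^2*(c^2 - 8*c + 16) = (c - 4)*(c - 1)^2*(c - 4)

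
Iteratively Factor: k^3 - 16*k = (k)*(k^2 - 16) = k*(k + 4)*(k - 4)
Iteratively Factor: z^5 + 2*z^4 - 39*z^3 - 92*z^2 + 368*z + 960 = (z - 4)*(z^4 + 6*z^3 - 15*z^2 - 152*z - 240) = (z - 4)*(z + 3)*(z^3 + 3*z^2 - 24*z - 80) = (z - 4)*(z + 3)*(z + 4)*(z^2 - z - 20) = (z - 5)*(z - 4)*(z + 3)*(z + 4)*(z + 4)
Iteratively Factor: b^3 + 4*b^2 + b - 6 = (b - 1)*(b^2 + 5*b + 6) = (b - 1)*(b + 2)*(b + 3)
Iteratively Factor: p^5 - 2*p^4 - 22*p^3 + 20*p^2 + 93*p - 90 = (p + 3)*(p^4 - 5*p^3 - 7*p^2 + 41*p - 30) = (p - 1)*(p + 3)*(p^3 - 4*p^2 - 11*p + 30) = (p - 5)*(p - 1)*(p + 3)*(p^2 + p - 6) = (p - 5)*(p - 1)*(p + 3)^2*(p - 2)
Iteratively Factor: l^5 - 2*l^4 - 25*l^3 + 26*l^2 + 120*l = (l + 4)*(l^4 - 6*l^3 - l^2 + 30*l) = l*(l + 4)*(l^3 - 6*l^2 - l + 30) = l*(l - 5)*(l + 4)*(l^2 - l - 6) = l*(l - 5)*(l - 3)*(l + 4)*(l + 2)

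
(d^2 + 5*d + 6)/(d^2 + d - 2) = (d + 3)/(d - 1)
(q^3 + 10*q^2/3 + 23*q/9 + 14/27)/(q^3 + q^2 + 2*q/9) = (q + 7/3)/q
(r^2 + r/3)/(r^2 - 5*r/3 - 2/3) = r/(r - 2)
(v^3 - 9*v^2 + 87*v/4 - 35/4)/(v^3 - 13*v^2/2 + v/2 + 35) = (v - 1/2)/(v + 2)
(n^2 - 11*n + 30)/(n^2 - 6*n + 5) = (n - 6)/(n - 1)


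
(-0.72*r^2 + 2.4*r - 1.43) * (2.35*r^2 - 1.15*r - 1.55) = -1.692*r^4 + 6.468*r^3 - 5.0045*r^2 - 2.0755*r + 2.2165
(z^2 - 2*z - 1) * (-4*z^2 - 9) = -4*z^4 + 8*z^3 - 5*z^2 + 18*z + 9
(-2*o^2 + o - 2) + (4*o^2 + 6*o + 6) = 2*o^2 + 7*o + 4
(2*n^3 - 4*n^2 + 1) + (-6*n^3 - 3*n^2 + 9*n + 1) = -4*n^3 - 7*n^2 + 9*n + 2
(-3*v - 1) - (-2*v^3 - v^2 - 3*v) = 2*v^3 + v^2 - 1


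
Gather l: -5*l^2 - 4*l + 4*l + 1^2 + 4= 5 - 5*l^2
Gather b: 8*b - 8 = 8*b - 8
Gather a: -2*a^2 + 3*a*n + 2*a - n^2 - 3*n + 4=-2*a^2 + a*(3*n + 2) - n^2 - 3*n + 4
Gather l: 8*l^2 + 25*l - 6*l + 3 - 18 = 8*l^2 + 19*l - 15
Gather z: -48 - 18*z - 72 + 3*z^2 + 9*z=3*z^2 - 9*z - 120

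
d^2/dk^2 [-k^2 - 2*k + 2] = -2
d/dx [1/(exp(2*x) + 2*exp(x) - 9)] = -2*(exp(x) + 1)*exp(x)/(exp(2*x) + 2*exp(x) - 9)^2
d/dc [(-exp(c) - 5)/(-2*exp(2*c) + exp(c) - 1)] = (-(exp(c) + 5)*(4*exp(c) - 1) + 2*exp(2*c) - exp(c) + 1)*exp(c)/(2*exp(2*c) - exp(c) + 1)^2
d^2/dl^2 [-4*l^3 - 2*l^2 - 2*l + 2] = -24*l - 4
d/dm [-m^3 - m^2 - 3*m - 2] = -3*m^2 - 2*m - 3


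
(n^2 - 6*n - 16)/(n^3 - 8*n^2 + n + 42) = (n - 8)/(n^2 - 10*n + 21)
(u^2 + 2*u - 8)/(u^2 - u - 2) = (u + 4)/(u + 1)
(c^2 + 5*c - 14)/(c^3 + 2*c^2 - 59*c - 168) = (c - 2)/(c^2 - 5*c - 24)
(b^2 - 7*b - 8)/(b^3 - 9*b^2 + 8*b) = (b + 1)/(b*(b - 1))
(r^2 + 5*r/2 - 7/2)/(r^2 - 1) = (r + 7/2)/(r + 1)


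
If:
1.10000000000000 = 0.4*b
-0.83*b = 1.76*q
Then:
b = 2.75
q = -1.30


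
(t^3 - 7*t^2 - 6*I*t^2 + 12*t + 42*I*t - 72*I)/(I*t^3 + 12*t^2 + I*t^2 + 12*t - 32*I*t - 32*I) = (-I*t^3 + t^2*(-6 + 7*I) + t*(42 - 12*I) - 72)/(t^3 + t^2*(1 - 12*I) + t*(-32 - 12*I) - 32)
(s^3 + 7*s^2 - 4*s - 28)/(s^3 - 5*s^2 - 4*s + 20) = (s + 7)/(s - 5)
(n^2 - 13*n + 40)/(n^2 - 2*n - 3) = (-n^2 + 13*n - 40)/(-n^2 + 2*n + 3)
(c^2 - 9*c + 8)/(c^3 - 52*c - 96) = (c - 1)/(c^2 + 8*c + 12)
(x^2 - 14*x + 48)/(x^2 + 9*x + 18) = (x^2 - 14*x + 48)/(x^2 + 9*x + 18)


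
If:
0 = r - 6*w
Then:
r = 6*w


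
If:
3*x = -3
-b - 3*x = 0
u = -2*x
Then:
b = 3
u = 2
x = -1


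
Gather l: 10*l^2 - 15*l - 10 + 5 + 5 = 10*l^2 - 15*l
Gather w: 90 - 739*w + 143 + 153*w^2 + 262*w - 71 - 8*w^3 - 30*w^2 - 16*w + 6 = -8*w^3 + 123*w^2 - 493*w + 168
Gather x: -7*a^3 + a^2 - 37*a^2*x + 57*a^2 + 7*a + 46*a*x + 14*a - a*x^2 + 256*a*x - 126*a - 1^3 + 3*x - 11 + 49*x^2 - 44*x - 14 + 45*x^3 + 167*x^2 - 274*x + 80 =-7*a^3 + 58*a^2 - 105*a + 45*x^3 + x^2*(216 - a) + x*(-37*a^2 + 302*a - 315) + 54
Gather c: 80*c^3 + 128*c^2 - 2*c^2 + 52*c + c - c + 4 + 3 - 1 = 80*c^3 + 126*c^2 + 52*c + 6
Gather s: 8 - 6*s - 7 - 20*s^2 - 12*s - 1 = -20*s^2 - 18*s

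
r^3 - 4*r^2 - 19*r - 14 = (r - 7)*(r + 1)*(r + 2)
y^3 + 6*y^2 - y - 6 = (y - 1)*(y + 1)*(y + 6)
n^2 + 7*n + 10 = (n + 2)*(n + 5)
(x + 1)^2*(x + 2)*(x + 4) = x^4 + 8*x^3 + 21*x^2 + 22*x + 8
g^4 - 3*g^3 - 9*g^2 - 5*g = g*(g - 5)*(g + 1)^2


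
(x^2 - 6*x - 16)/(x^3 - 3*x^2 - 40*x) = (x + 2)/(x*(x + 5))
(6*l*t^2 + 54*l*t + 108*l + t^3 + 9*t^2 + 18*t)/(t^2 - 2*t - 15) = (6*l*t + 36*l + t^2 + 6*t)/(t - 5)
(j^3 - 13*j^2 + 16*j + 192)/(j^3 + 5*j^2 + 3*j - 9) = (j^2 - 16*j + 64)/(j^2 + 2*j - 3)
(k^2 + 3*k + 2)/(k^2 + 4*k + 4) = (k + 1)/(k + 2)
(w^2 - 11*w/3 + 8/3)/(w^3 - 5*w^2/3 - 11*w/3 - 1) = (-3*w^2 + 11*w - 8)/(-3*w^3 + 5*w^2 + 11*w + 3)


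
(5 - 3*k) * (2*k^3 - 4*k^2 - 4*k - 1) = -6*k^4 + 22*k^3 - 8*k^2 - 17*k - 5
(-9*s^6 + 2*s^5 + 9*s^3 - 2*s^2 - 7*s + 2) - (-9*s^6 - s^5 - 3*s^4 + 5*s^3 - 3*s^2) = 3*s^5 + 3*s^4 + 4*s^3 + s^2 - 7*s + 2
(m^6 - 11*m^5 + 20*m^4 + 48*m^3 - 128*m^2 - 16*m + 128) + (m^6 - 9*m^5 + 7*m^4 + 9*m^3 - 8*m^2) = 2*m^6 - 20*m^5 + 27*m^4 + 57*m^3 - 136*m^2 - 16*m + 128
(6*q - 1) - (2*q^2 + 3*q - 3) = -2*q^2 + 3*q + 2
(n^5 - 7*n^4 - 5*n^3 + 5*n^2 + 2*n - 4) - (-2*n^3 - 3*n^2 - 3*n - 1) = n^5 - 7*n^4 - 3*n^3 + 8*n^2 + 5*n - 3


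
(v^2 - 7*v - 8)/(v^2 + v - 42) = (v^2 - 7*v - 8)/(v^2 + v - 42)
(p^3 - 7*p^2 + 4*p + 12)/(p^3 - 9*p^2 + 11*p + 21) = (p^2 - 8*p + 12)/(p^2 - 10*p + 21)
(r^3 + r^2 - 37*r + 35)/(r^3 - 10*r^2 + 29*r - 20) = (r + 7)/(r - 4)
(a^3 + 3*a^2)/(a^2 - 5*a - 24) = a^2/(a - 8)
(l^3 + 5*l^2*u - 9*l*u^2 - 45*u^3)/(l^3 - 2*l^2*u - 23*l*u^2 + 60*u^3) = (-l - 3*u)/(-l + 4*u)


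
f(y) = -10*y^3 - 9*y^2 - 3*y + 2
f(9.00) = -8044.00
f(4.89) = -1397.18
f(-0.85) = 4.19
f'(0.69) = -29.70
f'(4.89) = -808.38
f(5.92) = -2405.92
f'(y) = -30*y^2 - 18*y - 3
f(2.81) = -299.38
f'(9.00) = -2595.00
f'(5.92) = -1160.95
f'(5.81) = -1120.26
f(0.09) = 1.65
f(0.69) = -7.64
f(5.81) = -2280.46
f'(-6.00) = -975.00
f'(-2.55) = -152.18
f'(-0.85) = -9.38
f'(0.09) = -4.86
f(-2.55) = 116.94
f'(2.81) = -290.46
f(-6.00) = 1856.00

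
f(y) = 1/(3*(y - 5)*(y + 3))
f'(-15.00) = 0.00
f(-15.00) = 0.00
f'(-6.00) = 0.00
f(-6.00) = 0.01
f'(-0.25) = 0.00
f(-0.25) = -0.02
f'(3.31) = -0.01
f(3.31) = -0.03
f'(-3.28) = 0.53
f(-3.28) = 0.14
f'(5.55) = -0.14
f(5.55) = 0.07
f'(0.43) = 0.00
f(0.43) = -0.02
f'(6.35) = -0.02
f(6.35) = 0.03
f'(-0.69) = 0.01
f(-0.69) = -0.03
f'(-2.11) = 0.05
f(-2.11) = -0.05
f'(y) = -1/(3*(y - 5)*(y + 3)^2) - 1/(3*(y - 5)^2*(y + 3)) = 2*(1 - y)/(3*(y^4 - 4*y^3 - 26*y^2 + 60*y + 225))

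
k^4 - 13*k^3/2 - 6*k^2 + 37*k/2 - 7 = (k - 7)*(k - 1)*(k - 1/2)*(k + 2)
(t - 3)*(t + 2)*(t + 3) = t^3 + 2*t^2 - 9*t - 18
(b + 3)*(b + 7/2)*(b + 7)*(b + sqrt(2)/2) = b^4 + sqrt(2)*b^3/2 + 27*b^3/2 + 27*sqrt(2)*b^2/4 + 56*b^2 + 28*sqrt(2)*b + 147*b/2 + 147*sqrt(2)/4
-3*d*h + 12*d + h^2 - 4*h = (-3*d + h)*(h - 4)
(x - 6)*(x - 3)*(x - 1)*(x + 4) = x^4 - 6*x^3 - 13*x^2 + 90*x - 72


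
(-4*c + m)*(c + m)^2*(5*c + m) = -20*c^4 - 39*c^3*m - 17*c^2*m^2 + 3*c*m^3 + m^4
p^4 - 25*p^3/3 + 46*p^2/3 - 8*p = p*(p - 6)*(p - 4/3)*(p - 1)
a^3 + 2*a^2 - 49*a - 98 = (a - 7)*(a + 2)*(a + 7)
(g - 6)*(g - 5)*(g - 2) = g^3 - 13*g^2 + 52*g - 60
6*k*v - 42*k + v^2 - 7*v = (6*k + v)*(v - 7)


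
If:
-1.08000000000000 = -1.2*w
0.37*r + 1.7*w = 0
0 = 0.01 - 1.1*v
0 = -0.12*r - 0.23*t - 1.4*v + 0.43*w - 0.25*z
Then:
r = -4.14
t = 3.78473453690845 - 1.08695652173913*z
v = 0.01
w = 0.90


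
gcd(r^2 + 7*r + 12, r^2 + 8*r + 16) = r + 4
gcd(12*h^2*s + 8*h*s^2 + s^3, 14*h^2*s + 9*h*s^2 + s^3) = 2*h*s + s^2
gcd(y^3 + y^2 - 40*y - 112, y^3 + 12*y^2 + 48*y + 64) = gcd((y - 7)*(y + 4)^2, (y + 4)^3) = y^2 + 8*y + 16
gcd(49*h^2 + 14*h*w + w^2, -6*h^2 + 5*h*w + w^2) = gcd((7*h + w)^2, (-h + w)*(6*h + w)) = 1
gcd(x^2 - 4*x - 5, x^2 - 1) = x + 1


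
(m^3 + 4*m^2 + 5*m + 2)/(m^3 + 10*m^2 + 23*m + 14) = (m + 1)/(m + 7)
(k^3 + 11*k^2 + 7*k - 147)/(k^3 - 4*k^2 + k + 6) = (k^2 + 14*k + 49)/(k^2 - k - 2)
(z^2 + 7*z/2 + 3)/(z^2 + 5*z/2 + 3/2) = (z + 2)/(z + 1)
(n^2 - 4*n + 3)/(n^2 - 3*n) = (n - 1)/n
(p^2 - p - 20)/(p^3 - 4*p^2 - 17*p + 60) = 1/(p - 3)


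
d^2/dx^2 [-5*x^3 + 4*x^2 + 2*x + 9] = 8 - 30*x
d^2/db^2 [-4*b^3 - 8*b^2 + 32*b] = -24*b - 16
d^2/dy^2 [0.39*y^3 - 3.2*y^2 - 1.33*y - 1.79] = 2.34*y - 6.4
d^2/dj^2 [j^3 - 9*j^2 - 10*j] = 6*j - 18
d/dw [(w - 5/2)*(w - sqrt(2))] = 2*w - 5/2 - sqrt(2)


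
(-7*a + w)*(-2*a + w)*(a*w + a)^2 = 14*a^4*w^2 + 28*a^4*w + 14*a^4 - 9*a^3*w^3 - 18*a^3*w^2 - 9*a^3*w + a^2*w^4 + 2*a^2*w^3 + a^2*w^2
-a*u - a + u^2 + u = (-a + u)*(u + 1)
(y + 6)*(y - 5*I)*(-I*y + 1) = -I*y^3 - 4*y^2 - 6*I*y^2 - 24*y - 5*I*y - 30*I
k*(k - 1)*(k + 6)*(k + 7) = k^4 + 12*k^3 + 29*k^2 - 42*k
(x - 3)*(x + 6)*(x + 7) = x^3 + 10*x^2 + 3*x - 126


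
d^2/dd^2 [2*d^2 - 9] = 4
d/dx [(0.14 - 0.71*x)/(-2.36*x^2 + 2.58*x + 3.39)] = (-1.6756*x^2 + 0.6608*x - 2.7681)/(5.5696*x^4 - 12.1776*x^3 - 9.3444*x^2 + 17.4924*x + 11.4921)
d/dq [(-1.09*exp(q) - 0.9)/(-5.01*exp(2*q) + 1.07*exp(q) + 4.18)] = (-(1.09*exp(q) + 0.9)*(10.02*exp(q) - 1.07) + 5.4609*exp(2*q) - 1.1663*exp(q) - 4.5562)*exp(q)/(-5.01*exp(2*q) + 1.07*exp(q) + 4.18)^2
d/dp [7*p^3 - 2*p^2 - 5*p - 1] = 21*p^2 - 4*p - 5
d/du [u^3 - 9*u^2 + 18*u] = 3*u^2 - 18*u + 18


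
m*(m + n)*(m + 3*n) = m^3 + 4*m^2*n + 3*m*n^2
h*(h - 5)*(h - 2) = h^3 - 7*h^2 + 10*h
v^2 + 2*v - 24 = (v - 4)*(v + 6)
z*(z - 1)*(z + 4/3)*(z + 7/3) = z^4 + 8*z^3/3 - 5*z^2/9 - 28*z/9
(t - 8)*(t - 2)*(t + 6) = t^3 - 4*t^2 - 44*t + 96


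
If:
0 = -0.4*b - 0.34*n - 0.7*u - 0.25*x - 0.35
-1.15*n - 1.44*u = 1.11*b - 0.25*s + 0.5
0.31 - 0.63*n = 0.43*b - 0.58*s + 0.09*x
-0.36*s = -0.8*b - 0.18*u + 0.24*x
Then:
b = 2.61754173291405*x + 0.18289489253231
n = 1.60104290166289*x + 0.378511242008195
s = 3.83482754000114*x + 0.0122532521621658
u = -2.63053039961572*x - 0.788359684708158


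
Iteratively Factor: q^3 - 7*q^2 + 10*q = (q - 5)*(q^2 - 2*q) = (q - 5)*(q - 2)*(q)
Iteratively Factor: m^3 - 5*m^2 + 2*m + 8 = (m - 2)*(m^2 - 3*m - 4) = (m - 4)*(m - 2)*(m + 1)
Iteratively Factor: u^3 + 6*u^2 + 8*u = (u + 2)*(u^2 + 4*u) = u*(u + 2)*(u + 4)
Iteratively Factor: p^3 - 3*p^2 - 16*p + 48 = (p + 4)*(p^2 - 7*p + 12) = (p - 4)*(p + 4)*(p - 3)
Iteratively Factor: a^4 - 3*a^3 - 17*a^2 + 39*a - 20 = (a + 4)*(a^3 - 7*a^2 + 11*a - 5) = (a - 5)*(a + 4)*(a^2 - 2*a + 1) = (a - 5)*(a - 1)*(a + 4)*(a - 1)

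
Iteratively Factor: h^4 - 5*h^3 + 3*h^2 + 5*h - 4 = (h - 1)*(h^3 - 4*h^2 - h + 4) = (h - 1)^2*(h^2 - 3*h - 4) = (h - 4)*(h - 1)^2*(h + 1)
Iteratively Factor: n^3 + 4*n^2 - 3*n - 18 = (n + 3)*(n^2 + n - 6) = (n + 3)^2*(n - 2)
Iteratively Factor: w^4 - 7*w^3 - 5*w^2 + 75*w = (w - 5)*(w^3 - 2*w^2 - 15*w) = (w - 5)^2*(w^2 + 3*w) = (w - 5)^2*(w + 3)*(w)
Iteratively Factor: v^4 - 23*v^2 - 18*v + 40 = (v + 2)*(v^3 - 2*v^2 - 19*v + 20) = (v - 1)*(v + 2)*(v^2 - v - 20) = (v - 1)*(v + 2)*(v + 4)*(v - 5)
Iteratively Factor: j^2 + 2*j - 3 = (j - 1)*(j + 3)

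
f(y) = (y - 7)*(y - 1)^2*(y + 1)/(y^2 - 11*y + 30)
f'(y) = (11 - 2*y)*(y - 7)*(y - 1)^2*(y + 1)/(y^2 - 11*y + 30)^2 + (y - 7)*(y - 1)^2/(y^2 - 11*y + 30) + (y - 7)*(y + 1)*(2*y - 2)/(y^2 - 11*y + 30) + (y - 1)^2*(y + 1)/(y^2 - 11*y + 30) = (2*y^5 - 41*y^4 + 296*y^3 - 794*y^2 + 374*y + 163)/(y^4 - 22*y^3 + 181*y^2 - 660*y + 900)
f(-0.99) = -0.01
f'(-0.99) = -0.75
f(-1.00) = 0.00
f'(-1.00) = -0.76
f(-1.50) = 0.54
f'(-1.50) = -1.43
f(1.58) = -0.31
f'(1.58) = -1.30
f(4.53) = -246.35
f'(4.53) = -776.13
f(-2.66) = 3.24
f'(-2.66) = -3.26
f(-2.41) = 2.48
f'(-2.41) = -2.84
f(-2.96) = 4.29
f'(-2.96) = -3.77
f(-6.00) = 24.13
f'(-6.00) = -9.37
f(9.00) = 106.67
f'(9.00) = 28.44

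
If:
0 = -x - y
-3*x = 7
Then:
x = -7/3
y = 7/3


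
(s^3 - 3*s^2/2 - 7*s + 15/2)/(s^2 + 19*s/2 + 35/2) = (s^2 - 4*s + 3)/(s + 7)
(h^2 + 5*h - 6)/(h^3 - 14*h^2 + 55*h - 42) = (h + 6)/(h^2 - 13*h + 42)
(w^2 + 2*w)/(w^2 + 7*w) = (w + 2)/(w + 7)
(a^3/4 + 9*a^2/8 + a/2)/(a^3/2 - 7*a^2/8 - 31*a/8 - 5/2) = a*(2*a^2 + 9*a + 4)/(4*a^3 - 7*a^2 - 31*a - 20)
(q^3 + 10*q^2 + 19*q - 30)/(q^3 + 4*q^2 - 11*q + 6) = (q + 5)/(q - 1)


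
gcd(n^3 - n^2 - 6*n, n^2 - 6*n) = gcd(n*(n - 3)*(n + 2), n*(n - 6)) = n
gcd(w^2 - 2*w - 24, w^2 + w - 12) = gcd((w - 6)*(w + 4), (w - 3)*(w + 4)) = w + 4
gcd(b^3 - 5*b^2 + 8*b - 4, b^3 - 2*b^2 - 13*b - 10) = 1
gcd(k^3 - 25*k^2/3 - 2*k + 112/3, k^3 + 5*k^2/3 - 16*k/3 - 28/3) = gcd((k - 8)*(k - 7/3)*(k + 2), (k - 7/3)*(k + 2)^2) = k^2 - k/3 - 14/3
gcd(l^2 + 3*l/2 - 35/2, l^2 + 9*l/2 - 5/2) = l + 5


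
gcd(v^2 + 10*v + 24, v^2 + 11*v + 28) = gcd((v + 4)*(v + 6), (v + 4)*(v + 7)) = v + 4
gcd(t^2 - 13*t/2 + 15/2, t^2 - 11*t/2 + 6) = t - 3/2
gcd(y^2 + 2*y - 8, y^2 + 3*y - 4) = y + 4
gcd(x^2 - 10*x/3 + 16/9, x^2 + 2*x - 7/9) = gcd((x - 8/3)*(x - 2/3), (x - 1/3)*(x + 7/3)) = 1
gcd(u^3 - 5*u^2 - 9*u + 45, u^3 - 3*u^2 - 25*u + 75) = u^2 - 8*u + 15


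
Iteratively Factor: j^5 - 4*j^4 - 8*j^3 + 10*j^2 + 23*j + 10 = (j + 1)*(j^4 - 5*j^3 - 3*j^2 + 13*j + 10) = (j + 1)^2*(j^3 - 6*j^2 + 3*j + 10) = (j - 2)*(j + 1)^2*(j^2 - 4*j - 5) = (j - 2)*(j + 1)^3*(j - 5)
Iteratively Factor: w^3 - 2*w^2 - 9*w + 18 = (w - 2)*(w^2 - 9) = (w - 3)*(w - 2)*(w + 3)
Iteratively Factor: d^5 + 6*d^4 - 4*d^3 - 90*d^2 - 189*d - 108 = (d + 3)*(d^4 + 3*d^3 - 13*d^2 - 51*d - 36) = (d + 1)*(d + 3)*(d^3 + 2*d^2 - 15*d - 36) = (d - 4)*(d + 1)*(d + 3)*(d^2 + 6*d + 9) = (d - 4)*(d + 1)*(d + 3)^2*(d + 3)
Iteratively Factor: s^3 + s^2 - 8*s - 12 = (s + 2)*(s^2 - s - 6) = (s - 3)*(s + 2)*(s + 2)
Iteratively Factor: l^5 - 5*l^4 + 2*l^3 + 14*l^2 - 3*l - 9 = (l + 1)*(l^4 - 6*l^3 + 8*l^2 + 6*l - 9) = (l - 3)*(l + 1)*(l^3 - 3*l^2 - l + 3) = (l - 3)^2*(l + 1)*(l^2 - 1) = (l - 3)^2*(l + 1)^2*(l - 1)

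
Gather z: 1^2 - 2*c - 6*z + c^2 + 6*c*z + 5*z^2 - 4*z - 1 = c^2 - 2*c + 5*z^2 + z*(6*c - 10)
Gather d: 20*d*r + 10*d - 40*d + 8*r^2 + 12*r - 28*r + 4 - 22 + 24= d*(20*r - 30) + 8*r^2 - 16*r + 6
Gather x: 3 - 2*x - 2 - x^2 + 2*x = 1 - x^2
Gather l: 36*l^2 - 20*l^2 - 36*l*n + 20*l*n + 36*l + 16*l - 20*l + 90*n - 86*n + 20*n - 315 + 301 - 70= 16*l^2 + l*(32 - 16*n) + 24*n - 84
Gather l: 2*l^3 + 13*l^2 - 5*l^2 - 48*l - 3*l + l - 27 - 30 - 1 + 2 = 2*l^3 + 8*l^2 - 50*l - 56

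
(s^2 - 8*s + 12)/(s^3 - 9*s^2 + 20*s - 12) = 1/(s - 1)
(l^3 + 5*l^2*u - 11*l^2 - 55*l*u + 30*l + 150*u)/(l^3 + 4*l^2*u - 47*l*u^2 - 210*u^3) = (-l^2 + 11*l - 30)/(-l^2 + l*u + 42*u^2)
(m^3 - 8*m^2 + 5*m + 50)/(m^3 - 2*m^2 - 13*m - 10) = (m - 5)/(m + 1)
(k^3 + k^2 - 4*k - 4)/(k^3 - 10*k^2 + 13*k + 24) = (k^2 - 4)/(k^2 - 11*k + 24)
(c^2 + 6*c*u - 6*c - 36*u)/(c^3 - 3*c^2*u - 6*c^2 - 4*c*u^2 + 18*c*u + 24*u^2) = (-c - 6*u)/(-c^2 + 3*c*u + 4*u^2)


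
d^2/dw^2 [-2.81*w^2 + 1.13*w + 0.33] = -5.62000000000000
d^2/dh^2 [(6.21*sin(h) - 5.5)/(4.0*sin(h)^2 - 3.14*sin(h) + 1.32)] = (-99.36*sin(h)^5 + 274.0024*sin(h)^4 + 188.2128*sin(h)^3 - 615.671408*sin(h)^2 + 229.723296*sin(h) + 1.10281600000002)/(64.0*sin(h)^6 - 150.72*sin(h)^5 + 181.6752*sin(h)^4 - 130.434344*sin(h)^3 + 59.952816*sin(h)^2 - 16.413408*sin(h) + 2.299968)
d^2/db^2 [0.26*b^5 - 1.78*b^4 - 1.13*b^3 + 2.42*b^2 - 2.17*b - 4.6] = 5.2*b^3 - 21.36*b^2 - 6.78*b + 4.84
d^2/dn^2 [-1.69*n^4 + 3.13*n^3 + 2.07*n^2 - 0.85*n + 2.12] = -20.28*n^2 + 18.78*n + 4.14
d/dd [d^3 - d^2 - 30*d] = 3*d^2 - 2*d - 30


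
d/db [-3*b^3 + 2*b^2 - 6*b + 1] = -9*b^2 + 4*b - 6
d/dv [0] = 0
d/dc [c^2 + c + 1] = 2*c + 1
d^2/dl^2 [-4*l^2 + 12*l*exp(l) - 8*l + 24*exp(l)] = 12*l*exp(l) + 48*exp(l) - 8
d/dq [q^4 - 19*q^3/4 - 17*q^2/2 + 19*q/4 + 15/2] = 4*q^3 - 57*q^2/4 - 17*q + 19/4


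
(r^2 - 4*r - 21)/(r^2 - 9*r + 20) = (r^2 - 4*r - 21)/(r^2 - 9*r + 20)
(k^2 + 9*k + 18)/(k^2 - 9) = (k + 6)/(k - 3)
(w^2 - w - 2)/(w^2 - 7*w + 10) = (w + 1)/(w - 5)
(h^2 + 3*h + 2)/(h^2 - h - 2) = (h + 2)/(h - 2)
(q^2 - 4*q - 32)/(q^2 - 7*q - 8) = (q + 4)/(q + 1)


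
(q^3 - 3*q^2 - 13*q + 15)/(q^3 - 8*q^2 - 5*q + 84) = (q^2 - 6*q + 5)/(q^2 - 11*q + 28)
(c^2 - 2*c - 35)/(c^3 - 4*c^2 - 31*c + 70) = 1/(c - 2)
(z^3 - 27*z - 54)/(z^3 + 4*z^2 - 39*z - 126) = (z + 3)/(z + 7)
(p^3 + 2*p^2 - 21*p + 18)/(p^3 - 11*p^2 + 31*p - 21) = (p + 6)/(p - 7)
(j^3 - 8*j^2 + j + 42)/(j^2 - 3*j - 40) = (-j^3 + 8*j^2 - j - 42)/(-j^2 + 3*j + 40)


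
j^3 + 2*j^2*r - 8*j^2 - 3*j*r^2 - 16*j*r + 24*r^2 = (j - 8)*(j - r)*(j + 3*r)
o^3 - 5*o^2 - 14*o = o*(o - 7)*(o + 2)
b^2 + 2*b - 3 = (b - 1)*(b + 3)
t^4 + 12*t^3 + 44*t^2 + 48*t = t*(t + 2)*(t + 4)*(t + 6)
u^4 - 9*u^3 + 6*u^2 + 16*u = u*(u - 8)*(u - 2)*(u + 1)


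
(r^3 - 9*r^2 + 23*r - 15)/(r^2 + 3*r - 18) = (r^2 - 6*r + 5)/(r + 6)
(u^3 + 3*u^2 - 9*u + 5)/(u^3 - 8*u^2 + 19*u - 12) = (u^2 + 4*u - 5)/(u^2 - 7*u + 12)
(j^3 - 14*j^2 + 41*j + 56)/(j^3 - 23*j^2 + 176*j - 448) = (j + 1)/(j - 8)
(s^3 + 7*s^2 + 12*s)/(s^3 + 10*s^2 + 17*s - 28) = s*(s + 3)/(s^2 + 6*s - 7)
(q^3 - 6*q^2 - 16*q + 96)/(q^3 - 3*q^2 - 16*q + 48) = (q - 6)/(q - 3)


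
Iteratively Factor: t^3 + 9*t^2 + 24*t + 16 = (t + 1)*(t^2 + 8*t + 16) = (t + 1)*(t + 4)*(t + 4)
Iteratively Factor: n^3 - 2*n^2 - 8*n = (n + 2)*(n^2 - 4*n) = n*(n + 2)*(n - 4)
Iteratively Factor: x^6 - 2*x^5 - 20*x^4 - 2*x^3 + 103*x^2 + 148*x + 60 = (x - 3)*(x^5 + x^4 - 17*x^3 - 53*x^2 - 56*x - 20) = (x - 5)*(x - 3)*(x^4 + 6*x^3 + 13*x^2 + 12*x + 4) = (x - 5)*(x - 3)*(x + 2)*(x^3 + 4*x^2 + 5*x + 2) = (x - 5)*(x - 3)*(x + 2)^2*(x^2 + 2*x + 1) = (x - 5)*(x - 3)*(x + 1)*(x + 2)^2*(x + 1)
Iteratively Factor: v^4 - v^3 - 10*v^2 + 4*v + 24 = (v - 2)*(v^3 + v^2 - 8*v - 12) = (v - 2)*(v + 2)*(v^2 - v - 6) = (v - 3)*(v - 2)*(v + 2)*(v + 2)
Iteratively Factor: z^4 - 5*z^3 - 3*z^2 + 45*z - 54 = (z + 3)*(z^3 - 8*z^2 + 21*z - 18) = (z - 2)*(z + 3)*(z^2 - 6*z + 9) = (z - 3)*(z - 2)*(z + 3)*(z - 3)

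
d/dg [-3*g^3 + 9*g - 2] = 9 - 9*g^2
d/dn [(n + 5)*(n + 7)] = 2*n + 12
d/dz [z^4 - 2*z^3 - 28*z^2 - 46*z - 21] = 4*z^3 - 6*z^2 - 56*z - 46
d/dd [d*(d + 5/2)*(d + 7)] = 3*d^2 + 19*d + 35/2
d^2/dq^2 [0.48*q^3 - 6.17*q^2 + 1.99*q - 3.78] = 2.88*q - 12.34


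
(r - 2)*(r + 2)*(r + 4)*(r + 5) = r^4 + 9*r^3 + 16*r^2 - 36*r - 80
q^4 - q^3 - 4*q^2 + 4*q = q*(q - 2)*(q - 1)*(q + 2)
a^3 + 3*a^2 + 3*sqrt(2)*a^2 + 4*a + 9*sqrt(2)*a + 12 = (a + 3)*(a + sqrt(2))*(a + 2*sqrt(2))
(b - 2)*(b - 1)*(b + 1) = b^3 - 2*b^2 - b + 2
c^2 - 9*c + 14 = (c - 7)*(c - 2)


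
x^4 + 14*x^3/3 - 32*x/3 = x*(x - 4/3)*(x + 2)*(x + 4)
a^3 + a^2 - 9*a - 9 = (a - 3)*(a + 1)*(a + 3)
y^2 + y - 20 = (y - 4)*(y + 5)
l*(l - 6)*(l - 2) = l^3 - 8*l^2 + 12*l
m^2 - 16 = (m - 4)*(m + 4)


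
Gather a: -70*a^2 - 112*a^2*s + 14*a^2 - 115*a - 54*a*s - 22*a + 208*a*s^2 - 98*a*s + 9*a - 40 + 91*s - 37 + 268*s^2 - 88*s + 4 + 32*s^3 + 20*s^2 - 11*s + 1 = a^2*(-112*s - 56) + a*(208*s^2 - 152*s - 128) + 32*s^3 + 288*s^2 - 8*s - 72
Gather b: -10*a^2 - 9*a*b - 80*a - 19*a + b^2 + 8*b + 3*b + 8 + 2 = -10*a^2 - 99*a + b^2 + b*(11 - 9*a) + 10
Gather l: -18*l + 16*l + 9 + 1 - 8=2 - 2*l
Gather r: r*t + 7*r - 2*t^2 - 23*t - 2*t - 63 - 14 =r*(t + 7) - 2*t^2 - 25*t - 77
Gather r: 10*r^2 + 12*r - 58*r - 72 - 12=10*r^2 - 46*r - 84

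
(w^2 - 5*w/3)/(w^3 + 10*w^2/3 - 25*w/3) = 1/(w + 5)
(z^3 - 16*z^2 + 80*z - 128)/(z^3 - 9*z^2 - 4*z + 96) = (z - 4)/(z + 3)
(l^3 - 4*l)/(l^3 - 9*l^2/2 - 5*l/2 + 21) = 2*l*(l - 2)/(2*l^2 - 13*l + 21)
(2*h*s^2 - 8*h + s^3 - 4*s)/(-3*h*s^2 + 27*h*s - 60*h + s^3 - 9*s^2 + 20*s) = (-2*h*s^2 + 8*h - s^3 + 4*s)/(3*h*s^2 - 27*h*s + 60*h - s^3 + 9*s^2 - 20*s)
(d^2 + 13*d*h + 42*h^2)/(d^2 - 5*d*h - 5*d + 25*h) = (d^2 + 13*d*h + 42*h^2)/(d^2 - 5*d*h - 5*d + 25*h)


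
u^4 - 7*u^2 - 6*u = u*(u - 3)*(u + 1)*(u + 2)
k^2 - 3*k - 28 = (k - 7)*(k + 4)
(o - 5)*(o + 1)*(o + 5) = o^3 + o^2 - 25*o - 25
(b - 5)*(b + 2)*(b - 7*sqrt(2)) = b^3 - 7*sqrt(2)*b^2 - 3*b^2 - 10*b + 21*sqrt(2)*b + 70*sqrt(2)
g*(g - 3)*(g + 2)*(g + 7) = g^4 + 6*g^3 - 13*g^2 - 42*g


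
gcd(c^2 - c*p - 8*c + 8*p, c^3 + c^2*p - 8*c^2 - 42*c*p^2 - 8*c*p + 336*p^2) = c - 8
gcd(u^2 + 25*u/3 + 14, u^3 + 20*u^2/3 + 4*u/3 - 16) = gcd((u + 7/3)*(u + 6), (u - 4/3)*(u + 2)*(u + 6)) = u + 6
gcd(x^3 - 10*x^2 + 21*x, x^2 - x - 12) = 1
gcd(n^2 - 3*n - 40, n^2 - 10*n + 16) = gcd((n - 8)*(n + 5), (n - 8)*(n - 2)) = n - 8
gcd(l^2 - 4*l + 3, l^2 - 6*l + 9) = l - 3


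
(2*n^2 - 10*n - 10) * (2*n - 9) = 4*n^3 - 38*n^2 + 70*n + 90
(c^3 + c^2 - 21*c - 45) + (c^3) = 2*c^3 + c^2 - 21*c - 45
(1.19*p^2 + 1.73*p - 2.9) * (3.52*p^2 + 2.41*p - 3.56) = 4.1888*p^4 + 8.9575*p^3 - 10.2751*p^2 - 13.1478*p + 10.324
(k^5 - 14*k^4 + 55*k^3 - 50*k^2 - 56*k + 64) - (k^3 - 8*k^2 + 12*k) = k^5 - 14*k^4 + 54*k^3 - 42*k^2 - 68*k + 64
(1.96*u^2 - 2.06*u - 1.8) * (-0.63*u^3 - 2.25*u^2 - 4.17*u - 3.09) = -1.2348*u^5 - 3.1122*u^4 - 2.4042*u^3 + 6.5838*u^2 + 13.8714*u + 5.562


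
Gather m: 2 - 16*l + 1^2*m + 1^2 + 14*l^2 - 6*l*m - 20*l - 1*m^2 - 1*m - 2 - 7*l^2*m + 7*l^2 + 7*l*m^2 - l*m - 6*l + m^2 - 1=21*l^2 + 7*l*m^2 - 42*l + m*(-7*l^2 - 7*l)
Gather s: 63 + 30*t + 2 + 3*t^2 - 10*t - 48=3*t^2 + 20*t + 17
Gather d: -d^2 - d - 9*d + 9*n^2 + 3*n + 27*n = -d^2 - 10*d + 9*n^2 + 30*n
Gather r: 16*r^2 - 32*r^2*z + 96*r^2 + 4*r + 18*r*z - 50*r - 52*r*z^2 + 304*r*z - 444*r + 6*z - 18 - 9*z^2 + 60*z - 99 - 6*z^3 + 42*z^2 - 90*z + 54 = r^2*(112 - 32*z) + r*(-52*z^2 + 322*z - 490) - 6*z^3 + 33*z^2 - 24*z - 63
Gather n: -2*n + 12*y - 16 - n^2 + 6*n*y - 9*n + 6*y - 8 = -n^2 + n*(6*y - 11) + 18*y - 24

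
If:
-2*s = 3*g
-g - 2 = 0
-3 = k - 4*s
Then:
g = -2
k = 9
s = 3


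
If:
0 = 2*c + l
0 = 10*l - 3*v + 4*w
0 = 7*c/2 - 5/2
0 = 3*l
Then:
No Solution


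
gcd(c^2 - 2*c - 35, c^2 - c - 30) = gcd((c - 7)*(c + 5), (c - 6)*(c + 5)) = c + 5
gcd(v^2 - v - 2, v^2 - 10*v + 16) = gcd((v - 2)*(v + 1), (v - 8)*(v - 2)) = v - 2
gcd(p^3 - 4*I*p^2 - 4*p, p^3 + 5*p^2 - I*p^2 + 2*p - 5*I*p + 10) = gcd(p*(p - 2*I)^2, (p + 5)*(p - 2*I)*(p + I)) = p - 2*I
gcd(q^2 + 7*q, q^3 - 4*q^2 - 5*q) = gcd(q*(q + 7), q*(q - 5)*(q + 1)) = q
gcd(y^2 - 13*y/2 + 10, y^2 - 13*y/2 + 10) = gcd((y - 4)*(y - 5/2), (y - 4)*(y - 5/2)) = y^2 - 13*y/2 + 10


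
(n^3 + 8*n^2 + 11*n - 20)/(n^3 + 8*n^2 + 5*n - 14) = (n^2 + 9*n + 20)/(n^2 + 9*n + 14)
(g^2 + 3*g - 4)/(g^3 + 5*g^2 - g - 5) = (g + 4)/(g^2 + 6*g + 5)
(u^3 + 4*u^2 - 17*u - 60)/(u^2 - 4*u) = u + 8 + 15/u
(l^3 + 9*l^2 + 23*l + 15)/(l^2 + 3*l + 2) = (l^2 + 8*l + 15)/(l + 2)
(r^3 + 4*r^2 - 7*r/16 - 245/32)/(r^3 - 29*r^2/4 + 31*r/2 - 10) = (8*r^2 + 42*r + 49)/(8*(r^2 - 6*r + 8))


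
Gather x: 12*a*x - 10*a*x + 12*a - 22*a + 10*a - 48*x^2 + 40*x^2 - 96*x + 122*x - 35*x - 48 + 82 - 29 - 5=-8*x^2 + x*(2*a - 9)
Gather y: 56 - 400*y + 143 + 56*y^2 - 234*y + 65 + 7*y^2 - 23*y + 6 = 63*y^2 - 657*y + 270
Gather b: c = c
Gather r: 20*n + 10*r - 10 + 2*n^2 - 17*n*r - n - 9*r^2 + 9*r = 2*n^2 + 19*n - 9*r^2 + r*(19 - 17*n) - 10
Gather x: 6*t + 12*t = 18*t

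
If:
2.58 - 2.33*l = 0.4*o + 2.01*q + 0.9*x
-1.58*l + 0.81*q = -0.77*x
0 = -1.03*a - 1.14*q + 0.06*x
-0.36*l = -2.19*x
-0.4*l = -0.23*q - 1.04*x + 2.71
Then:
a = -29.16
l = 14.76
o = -218.00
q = 26.48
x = 2.43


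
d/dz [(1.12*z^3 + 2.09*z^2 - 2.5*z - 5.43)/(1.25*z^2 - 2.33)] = (1.4*z^4 - 4.7038*z^2 + 3.8356*z + 5.825)/(1.5625*z^4 - 5.825*z^2 + 5.4289)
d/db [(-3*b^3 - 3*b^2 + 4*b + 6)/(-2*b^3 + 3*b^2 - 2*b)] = (-15*b^4 + 28*b^3 + 30*b^2 - 36*b + 12)/(b^2*(4*b^4 - 12*b^3 + 17*b^2 - 12*b + 4))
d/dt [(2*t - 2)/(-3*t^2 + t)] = 2*(3*t^2 - 6*t + 1)/(t^2*(9*t^2 - 6*t + 1))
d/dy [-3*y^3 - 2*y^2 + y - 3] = -9*y^2 - 4*y + 1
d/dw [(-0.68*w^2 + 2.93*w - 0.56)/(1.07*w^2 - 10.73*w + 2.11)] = (4.1613*w^2 - 1.6712*w + 0.173499999999999)/(1.1449*w^4 - 22.9622*w^3 + 119.6483*w^2 - 45.2806*w + 4.4521)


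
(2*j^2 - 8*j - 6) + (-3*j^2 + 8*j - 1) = -j^2 - 7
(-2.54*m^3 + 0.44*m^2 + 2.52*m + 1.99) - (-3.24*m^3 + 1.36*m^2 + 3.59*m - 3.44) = 0.7*m^3 - 0.92*m^2 - 1.07*m + 5.43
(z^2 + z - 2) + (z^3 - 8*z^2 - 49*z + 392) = z^3 - 7*z^2 - 48*z + 390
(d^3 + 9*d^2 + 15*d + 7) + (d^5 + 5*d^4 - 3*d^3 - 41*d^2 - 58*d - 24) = d^5 + 5*d^4 - 2*d^3 - 32*d^2 - 43*d - 17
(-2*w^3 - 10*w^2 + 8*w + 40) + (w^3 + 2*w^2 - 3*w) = -w^3 - 8*w^2 + 5*w + 40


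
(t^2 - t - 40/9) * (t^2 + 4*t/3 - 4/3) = t^4 + t^3/3 - 64*t^2/9 - 124*t/27 + 160/27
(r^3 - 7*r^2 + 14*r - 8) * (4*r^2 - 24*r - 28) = 4*r^5 - 52*r^4 + 196*r^3 - 172*r^2 - 200*r + 224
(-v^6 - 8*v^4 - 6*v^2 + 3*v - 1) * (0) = 0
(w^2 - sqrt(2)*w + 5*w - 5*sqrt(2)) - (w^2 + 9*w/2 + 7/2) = -sqrt(2)*w + w/2 - 5*sqrt(2) - 7/2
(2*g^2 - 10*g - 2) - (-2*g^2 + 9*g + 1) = 4*g^2 - 19*g - 3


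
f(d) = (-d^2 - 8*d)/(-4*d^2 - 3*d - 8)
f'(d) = (-2*d - 8)/(-4*d^2 - 3*d - 8) + (8*d + 3)*(-d^2 - 8*d)/(-4*d^2 - 3*d - 8)^2 = (-29*d^2 + 16*d + 64)/(16*d^4 + 24*d^3 + 73*d^2 + 48*d + 64)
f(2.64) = 0.64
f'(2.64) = -0.05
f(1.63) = 0.67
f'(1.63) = 0.02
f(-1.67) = -0.75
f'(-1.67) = -0.22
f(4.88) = 0.53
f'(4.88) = -0.04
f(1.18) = 0.63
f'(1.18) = 0.15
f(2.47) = 0.65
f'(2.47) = -0.05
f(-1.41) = -0.79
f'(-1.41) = -0.12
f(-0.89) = -0.74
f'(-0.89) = 0.37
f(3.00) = 0.62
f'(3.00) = -0.05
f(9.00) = 0.43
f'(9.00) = -0.02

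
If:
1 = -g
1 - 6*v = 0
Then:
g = -1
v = 1/6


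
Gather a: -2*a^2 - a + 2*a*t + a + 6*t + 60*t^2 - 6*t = -2*a^2 + 2*a*t + 60*t^2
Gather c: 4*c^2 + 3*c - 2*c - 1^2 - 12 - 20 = 4*c^2 + c - 33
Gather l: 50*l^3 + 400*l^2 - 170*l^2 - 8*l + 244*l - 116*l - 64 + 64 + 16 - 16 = 50*l^3 + 230*l^2 + 120*l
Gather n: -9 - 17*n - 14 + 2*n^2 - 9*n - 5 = 2*n^2 - 26*n - 28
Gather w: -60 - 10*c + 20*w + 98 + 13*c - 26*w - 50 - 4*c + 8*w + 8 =-c + 2*w - 4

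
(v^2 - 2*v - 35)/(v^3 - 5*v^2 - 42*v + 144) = (v^2 - 2*v - 35)/(v^3 - 5*v^2 - 42*v + 144)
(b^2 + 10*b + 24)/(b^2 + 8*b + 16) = (b + 6)/(b + 4)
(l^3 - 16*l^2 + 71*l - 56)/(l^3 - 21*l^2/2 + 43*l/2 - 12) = 2*(l - 7)/(2*l - 3)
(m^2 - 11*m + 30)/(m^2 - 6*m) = (m - 5)/m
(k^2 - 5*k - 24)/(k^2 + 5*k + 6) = (k - 8)/(k + 2)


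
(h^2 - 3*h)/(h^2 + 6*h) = (h - 3)/(h + 6)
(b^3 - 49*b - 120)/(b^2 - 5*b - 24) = b + 5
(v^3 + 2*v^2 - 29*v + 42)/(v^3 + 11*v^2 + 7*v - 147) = (v - 2)/(v + 7)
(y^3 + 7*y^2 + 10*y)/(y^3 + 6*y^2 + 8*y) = (y + 5)/(y + 4)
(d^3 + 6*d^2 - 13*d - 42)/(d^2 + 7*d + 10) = (d^2 + 4*d - 21)/(d + 5)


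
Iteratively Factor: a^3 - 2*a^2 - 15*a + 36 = (a - 3)*(a^2 + a - 12) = (a - 3)*(a + 4)*(a - 3)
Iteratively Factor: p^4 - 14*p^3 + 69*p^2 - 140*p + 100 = (p - 5)*(p^3 - 9*p^2 + 24*p - 20) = (p - 5)^2*(p^2 - 4*p + 4) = (p - 5)^2*(p - 2)*(p - 2)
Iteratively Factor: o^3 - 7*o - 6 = (o - 3)*(o^2 + 3*o + 2) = (o - 3)*(o + 2)*(o + 1)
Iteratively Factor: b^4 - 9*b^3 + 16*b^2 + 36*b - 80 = (b + 2)*(b^3 - 11*b^2 + 38*b - 40) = (b - 4)*(b + 2)*(b^2 - 7*b + 10) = (b - 5)*(b - 4)*(b + 2)*(b - 2)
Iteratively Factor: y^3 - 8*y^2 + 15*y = (y)*(y^2 - 8*y + 15) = y*(y - 5)*(y - 3)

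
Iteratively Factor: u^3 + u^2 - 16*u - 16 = (u + 1)*(u^2 - 16) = (u - 4)*(u + 1)*(u + 4)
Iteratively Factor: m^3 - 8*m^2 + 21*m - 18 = (m - 3)*(m^2 - 5*m + 6) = (m - 3)^2*(m - 2)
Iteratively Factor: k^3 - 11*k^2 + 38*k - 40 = (k - 4)*(k^2 - 7*k + 10) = (k - 5)*(k - 4)*(k - 2)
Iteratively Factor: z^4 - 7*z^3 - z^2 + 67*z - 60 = (z - 1)*(z^3 - 6*z^2 - 7*z + 60) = (z - 4)*(z - 1)*(z^2 - 2*z - 15) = (z - 5)*(z - 4)*(z - 1)*(z + 3)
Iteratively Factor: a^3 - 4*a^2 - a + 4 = (a - 4)*(a^2 - 1) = (a - 4)*(a - 1)*(a + 1)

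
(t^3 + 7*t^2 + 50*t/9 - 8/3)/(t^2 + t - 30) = (t^2 + t - 4/9)/(t - 5)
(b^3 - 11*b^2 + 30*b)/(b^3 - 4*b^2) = (b^2 - 11*b + 30)/(b*(b - 4))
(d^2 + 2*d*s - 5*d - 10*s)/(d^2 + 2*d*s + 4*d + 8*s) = (d - 5)/(d + 4)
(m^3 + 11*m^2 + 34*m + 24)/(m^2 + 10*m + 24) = m + 1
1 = 1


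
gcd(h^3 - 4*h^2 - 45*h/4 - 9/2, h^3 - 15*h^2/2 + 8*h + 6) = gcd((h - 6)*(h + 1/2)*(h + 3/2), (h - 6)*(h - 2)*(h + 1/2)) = h^2 - 11*h/2 - 3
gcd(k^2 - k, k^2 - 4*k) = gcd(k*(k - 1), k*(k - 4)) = k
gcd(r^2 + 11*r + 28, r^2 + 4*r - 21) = r + 7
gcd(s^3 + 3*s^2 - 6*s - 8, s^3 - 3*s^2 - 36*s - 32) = s^2 + 5*s + 4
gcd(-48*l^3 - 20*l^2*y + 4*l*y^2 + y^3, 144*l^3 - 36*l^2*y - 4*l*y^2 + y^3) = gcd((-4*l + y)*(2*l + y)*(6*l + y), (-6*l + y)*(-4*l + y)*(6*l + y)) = -24*l^2 + 2*l*y + y^2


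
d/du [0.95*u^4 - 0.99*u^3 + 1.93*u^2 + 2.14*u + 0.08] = 3.8*u^3 - 2.97*u^2 + 3.86*u + 2.14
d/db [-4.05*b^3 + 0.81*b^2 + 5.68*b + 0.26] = -12.15*b^2 + 1.62*b + 5.68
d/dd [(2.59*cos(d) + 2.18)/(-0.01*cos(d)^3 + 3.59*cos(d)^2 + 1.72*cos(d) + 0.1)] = (-0.0518*cos(d)^3 + 9.2327*cos(d)^2 + 15.6524*cos(d) + 3.4906)*sin(d)/(0.0001*cos(d)^6 - 0.0718*cos(d)^5 + 12.8537*cos(d)^4 + 12.3476*cos(d)^3 + 3.6764*cos(d)^2 + 0.344*cos(d) + 0.01)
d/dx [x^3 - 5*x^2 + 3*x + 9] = 3*x^2 - 10*x + 3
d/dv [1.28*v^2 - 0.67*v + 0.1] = 2.56*v - 0.67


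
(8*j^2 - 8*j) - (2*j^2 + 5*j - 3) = 6*j^2 - 13*j + 3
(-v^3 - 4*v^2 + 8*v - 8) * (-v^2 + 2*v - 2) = v^5 + 2*v^4 - 14*v^3 + 32*v^2 - 32*v + 16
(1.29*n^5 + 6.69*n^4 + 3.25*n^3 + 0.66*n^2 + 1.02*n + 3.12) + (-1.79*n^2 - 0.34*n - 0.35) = 1.29*n^5 + 6.69*n^4 + 3.25*n^3 - 1.13*n^2 + 0.68*n + 2.77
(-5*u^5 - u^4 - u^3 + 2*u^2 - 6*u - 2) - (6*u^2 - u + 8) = -5*u^5 - u^4 - u^3 - 4*u^2 - 5*u - 10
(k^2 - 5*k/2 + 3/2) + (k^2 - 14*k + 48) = 2*k^2 - 33*k/2 + 99/2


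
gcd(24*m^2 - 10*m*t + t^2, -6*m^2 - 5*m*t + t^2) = -6*m + t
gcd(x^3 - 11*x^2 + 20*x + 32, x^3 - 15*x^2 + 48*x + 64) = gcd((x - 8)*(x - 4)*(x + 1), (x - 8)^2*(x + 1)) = x^2 - 7*x - 8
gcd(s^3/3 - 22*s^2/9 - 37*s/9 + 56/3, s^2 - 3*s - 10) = 1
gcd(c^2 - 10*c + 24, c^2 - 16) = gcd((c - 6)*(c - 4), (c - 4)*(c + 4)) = c - 4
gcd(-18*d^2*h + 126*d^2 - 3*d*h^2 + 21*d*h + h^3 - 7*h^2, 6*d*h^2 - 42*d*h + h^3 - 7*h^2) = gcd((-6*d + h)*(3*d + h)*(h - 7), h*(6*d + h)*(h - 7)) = h - 7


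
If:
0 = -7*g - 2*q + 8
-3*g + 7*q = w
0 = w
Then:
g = 56/55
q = 24/55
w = 0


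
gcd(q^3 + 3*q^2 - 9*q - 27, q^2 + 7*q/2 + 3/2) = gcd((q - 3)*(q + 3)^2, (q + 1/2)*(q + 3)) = q + 3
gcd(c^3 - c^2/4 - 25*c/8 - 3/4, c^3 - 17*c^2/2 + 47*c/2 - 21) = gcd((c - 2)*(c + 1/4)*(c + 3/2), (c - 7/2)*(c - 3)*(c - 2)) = c - 2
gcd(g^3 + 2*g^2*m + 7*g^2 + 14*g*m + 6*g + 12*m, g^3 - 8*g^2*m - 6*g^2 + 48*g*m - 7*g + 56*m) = g + 1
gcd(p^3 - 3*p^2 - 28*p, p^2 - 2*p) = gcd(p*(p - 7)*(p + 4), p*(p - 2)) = p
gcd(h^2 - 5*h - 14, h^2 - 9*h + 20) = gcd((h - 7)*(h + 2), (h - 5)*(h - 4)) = 1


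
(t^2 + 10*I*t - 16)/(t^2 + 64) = (t + 2*I)/(t - 8*I)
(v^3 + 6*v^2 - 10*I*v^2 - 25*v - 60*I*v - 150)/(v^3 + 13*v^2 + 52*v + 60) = (v^2 - 10*I*v - 25)/(v^2 + 7*v + 10)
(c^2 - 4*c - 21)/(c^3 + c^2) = (c^2 - 4*c - 21)/(c^2*(c + 1))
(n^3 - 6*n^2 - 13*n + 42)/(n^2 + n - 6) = n - 7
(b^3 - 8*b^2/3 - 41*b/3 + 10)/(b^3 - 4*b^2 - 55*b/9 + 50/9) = 3*(b + 3)/(3*b + 5)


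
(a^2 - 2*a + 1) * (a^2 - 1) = a^4 - 2*a^3 + 2*a - 1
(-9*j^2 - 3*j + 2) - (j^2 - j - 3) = -10*j^2 - 2*j + 5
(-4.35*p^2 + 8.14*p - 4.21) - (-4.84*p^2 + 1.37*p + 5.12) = 0.49*p^2 + 6.77*p - 9.33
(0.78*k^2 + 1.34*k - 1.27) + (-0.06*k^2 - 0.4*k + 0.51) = 0.72*k^2 + 0.94*k - 0.76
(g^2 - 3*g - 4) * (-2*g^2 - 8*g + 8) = -2*g^4 - 2*g^3 + 40*g^2 + 8*g - 32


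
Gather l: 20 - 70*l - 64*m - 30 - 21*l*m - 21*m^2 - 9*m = l*(-21*m - 70) - 21*m^2 - 73*m - 10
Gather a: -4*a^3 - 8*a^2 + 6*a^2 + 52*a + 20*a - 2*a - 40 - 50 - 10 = -4*a^3 - 2*a^2 + 70*a - 100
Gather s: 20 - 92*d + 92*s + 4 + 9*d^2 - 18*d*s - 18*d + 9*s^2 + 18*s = 9*d^2 - 110*d + 9*s^2 + s*(110 - 18*d) + 24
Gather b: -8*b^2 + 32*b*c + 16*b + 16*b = -8*b^2 + b*(32*c + 32)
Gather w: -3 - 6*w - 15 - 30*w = -36*w - 18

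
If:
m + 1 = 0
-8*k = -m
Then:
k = -1/8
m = -1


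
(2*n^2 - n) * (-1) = -2*n^2 + n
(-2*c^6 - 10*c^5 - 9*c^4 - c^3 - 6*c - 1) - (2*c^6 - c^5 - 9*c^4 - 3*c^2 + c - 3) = -4*c^6 - 9*c^5 - c^3 + 3*c^2 - 7*c + 2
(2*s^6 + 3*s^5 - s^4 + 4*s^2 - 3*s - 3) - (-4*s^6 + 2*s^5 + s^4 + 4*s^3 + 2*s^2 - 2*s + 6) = 6*s^6 + s^5 - 2*s^4 - 4*s^3 + 2*s^2 - s - 9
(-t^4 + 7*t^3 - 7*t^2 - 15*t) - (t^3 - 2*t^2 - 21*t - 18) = -t^4 + 6*t^3 - 5*t^2 + 6*t + 18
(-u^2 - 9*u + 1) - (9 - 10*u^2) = 9*u^2 - 9*u - 8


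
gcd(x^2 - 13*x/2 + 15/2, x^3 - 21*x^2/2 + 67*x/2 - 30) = x^2 - 13*x/2 + 15/2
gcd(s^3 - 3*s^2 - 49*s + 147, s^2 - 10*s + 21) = s^2 - 10*s + 21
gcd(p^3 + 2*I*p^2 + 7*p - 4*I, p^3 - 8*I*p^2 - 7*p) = p - I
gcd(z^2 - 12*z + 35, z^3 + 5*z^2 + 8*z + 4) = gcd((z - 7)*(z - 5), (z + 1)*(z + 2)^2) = 1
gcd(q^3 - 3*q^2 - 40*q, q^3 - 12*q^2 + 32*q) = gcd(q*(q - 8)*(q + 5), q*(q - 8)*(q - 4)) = q^2 - 8*q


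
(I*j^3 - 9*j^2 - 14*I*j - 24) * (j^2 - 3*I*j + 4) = I*j^5 - 6*j^4 + 17*I*j^3 - 102*j^2 + 16*I*j - 96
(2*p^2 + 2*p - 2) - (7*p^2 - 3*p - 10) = -5*p^2 + 5*p + 8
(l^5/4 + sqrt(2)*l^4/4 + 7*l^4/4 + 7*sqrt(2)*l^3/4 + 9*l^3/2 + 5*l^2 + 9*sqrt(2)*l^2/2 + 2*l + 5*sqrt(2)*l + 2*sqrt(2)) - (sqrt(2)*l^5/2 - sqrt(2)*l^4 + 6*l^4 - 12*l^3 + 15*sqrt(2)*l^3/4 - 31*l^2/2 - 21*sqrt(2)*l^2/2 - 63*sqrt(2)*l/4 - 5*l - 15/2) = -sqrt(2)*l^5/2 + l^5/4 - 17*l^4/4 + 5*sqrt(2)*l^4/4 - 2*sqrt(2)*l^3 + 33*l^3/2 + 41*l^2/2 + 15*sqrt(2)*l^2 + 7*l + 83*sqrt(2)*l/4 + 2*sqrt(2) + 15/2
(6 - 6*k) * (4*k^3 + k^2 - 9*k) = -24*k^4 + 18*k^3 + 60*k^2 - 54*k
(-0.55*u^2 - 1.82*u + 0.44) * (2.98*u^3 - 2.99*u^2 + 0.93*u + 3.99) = -1.639*u^5 - 3.7791*u^4 + 6.2415*u^3 - 5.2027*u^2 - 6.8526*u + 1.7556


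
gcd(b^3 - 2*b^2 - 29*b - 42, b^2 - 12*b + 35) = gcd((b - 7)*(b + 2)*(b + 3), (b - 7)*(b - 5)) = b - 7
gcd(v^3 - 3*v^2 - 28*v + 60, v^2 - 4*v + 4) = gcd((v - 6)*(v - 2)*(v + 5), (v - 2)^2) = v - 2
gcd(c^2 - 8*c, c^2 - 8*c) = c^2 - 8*c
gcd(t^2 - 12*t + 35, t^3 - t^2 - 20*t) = t - 5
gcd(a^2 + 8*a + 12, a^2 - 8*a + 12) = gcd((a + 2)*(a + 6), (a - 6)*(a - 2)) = 1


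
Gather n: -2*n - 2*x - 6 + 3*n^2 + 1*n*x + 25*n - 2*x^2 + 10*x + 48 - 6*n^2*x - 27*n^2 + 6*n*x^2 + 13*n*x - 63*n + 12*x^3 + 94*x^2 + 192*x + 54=n^2*(-6*x - 24) + n*(6*x^2 + 14*x - 40) + 12*x^3 + 92*x^2 + 200*x + 96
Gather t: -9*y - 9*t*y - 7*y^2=-9*t*y - 7*y^2 - 9*y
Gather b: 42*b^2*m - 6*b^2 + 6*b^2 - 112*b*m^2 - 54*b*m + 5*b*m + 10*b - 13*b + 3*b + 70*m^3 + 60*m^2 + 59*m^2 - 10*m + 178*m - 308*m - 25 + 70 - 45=42*b^2*m + b*(-112*m^2 - 49*m) + 70*m^3 + 119*m^2 - 140*m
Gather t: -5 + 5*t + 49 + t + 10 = 6*t + 54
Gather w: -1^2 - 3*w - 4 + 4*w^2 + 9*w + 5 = 4*w^2 + 6*w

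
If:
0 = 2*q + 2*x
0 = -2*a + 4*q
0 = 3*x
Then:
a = 0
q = 0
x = 0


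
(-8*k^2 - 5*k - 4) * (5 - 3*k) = 24*k^3 - 25*k^2 - 13*k - 20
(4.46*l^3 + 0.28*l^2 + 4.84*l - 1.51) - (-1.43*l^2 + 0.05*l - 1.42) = 4.46*l^3 + 1.71*l^2 + 4.79*l - 0.0900000000000001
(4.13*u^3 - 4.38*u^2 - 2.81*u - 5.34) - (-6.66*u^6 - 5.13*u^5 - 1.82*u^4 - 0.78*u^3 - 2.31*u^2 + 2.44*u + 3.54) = 6.66*u^6 + 5.13*u^5 + 1.82*u^4 + 4.91*u^3 - 2.07*u^2 - 5.25*u - 8.88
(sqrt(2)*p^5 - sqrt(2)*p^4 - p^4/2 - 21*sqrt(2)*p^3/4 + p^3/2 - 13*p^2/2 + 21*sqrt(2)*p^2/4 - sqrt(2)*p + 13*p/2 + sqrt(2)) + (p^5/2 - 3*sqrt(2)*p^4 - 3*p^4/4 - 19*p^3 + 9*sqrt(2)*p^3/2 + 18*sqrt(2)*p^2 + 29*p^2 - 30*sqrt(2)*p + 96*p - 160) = p^5/2 + sqrt(2)*p^5 - 4*sqrt(2)*p^4 - 5*p^4/4 - 37*p^3/2 - 3*sqrt(2)*p^3/4 + 45*p^2/2 + 93*sqrt(2)*p^2/4 - 31*sqrt(2)*p + 205*p/2 - 160 + sqrt(2)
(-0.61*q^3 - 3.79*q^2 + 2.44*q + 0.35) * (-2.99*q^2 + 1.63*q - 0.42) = 1.8239*q^5 + 10.3378*q^4 - 13.2171*q^3 + 4.5225*q^2 - 0.4543*q - 0.147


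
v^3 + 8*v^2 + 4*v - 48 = (v - 2)*(v + 4)*(v + 6)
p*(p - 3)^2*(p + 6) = p^4 - 27*p^2 + 54*p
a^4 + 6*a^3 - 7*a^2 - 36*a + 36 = (a - 2)*(a - 1)*(a + 3)*(a + 6)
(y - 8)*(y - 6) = y^2 - 14*y + 48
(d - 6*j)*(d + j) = d^2 - 5*d*j - 6*j^2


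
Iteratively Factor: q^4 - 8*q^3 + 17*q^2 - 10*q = (q - 2)*(q^3 - 6*q^2 + 5*q) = (q - 2)*(q - 1)*(q^2 - 5*q) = q*(q - 2)*(q - 1)*(q - 5)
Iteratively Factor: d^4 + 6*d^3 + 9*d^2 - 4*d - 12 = (d - 1)*(d^3 + 7*d^2 + 16*d + 12) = (d - 1)*(d + 2)*(d^2 + 5*d + 6) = (d - 1)*(d + 2)^2*(d + 3)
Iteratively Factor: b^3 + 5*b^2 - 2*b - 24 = (b - 2)*(b^2 + 7*b + 12) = (b - 2)*(b + 3)*(b + 4)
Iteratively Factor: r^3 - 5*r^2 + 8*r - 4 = (r - 2)*(r^2 - 3*r + 2) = (r - 2)*(r - 1)*(r - 2)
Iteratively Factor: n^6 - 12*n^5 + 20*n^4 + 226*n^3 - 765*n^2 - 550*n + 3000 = (n + 2)*(n^5 - 14*n^4 + 48*n^3 + 130*n^2 - 1025*n + 1500) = (n - 5)*(n + 2)*(n^4 - 9*n^3 + 3*n^2 + 145*n - 300) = (n - 5)^2*(n + 2)*(n^3 - 4*n^2 - 17*n + 60) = (n - 5)^2*(n - 3)*(n + 2)*(n^2 - n - 20) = (n - 5)^3*(n - 3)*(n + 2)*(n + 4)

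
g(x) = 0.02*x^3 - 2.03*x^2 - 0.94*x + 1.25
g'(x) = 0.06*x^2 - 4.06*x - 0.94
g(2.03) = -8.86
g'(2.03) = -8.93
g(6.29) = -80.00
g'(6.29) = -24.10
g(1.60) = -5.37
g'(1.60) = -7.28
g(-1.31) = -1.05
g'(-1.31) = 4.48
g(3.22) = -22.16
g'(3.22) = -13.39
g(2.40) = -12.42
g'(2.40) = -10.34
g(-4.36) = -34.90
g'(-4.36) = 17.90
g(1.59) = -5.30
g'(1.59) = -7.24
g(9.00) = -157.06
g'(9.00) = -32.62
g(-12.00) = -314.35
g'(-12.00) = 56.42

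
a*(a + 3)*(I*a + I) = I*a^3 + 4*I*a^2 + 3*I*a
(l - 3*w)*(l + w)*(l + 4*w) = l^3 + 2*l^2*w - 11*l*w^2 - 12*w^3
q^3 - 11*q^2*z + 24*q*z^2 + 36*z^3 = (q - 6*z)^2*(q + z)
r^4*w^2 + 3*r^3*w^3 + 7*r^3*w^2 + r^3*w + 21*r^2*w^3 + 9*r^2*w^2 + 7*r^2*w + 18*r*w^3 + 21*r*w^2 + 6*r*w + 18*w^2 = (r + 6)*(r + 3*w)*(r*w + 1)*(r*w + w)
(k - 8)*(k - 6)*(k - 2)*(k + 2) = k^4 - 14*k^3 + 44*k^2 + 56*k - 192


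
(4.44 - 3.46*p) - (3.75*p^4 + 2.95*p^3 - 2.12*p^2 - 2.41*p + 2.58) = -3.75*p^4 - 2.95*p^3 + 2.12*p^2 - 1.05*p + 1.86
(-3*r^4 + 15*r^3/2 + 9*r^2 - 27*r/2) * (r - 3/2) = -3*r^5 + 12*r^4 - 9*r^3/4 - 27*r^2 + 81*r/4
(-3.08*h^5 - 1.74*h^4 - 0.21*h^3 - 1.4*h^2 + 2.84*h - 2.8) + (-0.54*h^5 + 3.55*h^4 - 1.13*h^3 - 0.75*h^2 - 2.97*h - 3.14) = -3.62*h^5 + 1.81*h^4 - 1.34*h^3 - 2.15*h^2 - 0.13*h - 5.94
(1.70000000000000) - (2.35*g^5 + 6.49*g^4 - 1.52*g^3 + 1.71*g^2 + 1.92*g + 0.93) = -2.35*g^5 - 6.49*g^4 + 1.52*g^3 - 1.71*g^2 - 1.92*g + 0.77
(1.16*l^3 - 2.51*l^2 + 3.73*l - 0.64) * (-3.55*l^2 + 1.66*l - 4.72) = -4.118*l^5 + 10.8361*l^4 - 22.8833*l^3 + 20.311*l^2 - 18.668*l + 3.0208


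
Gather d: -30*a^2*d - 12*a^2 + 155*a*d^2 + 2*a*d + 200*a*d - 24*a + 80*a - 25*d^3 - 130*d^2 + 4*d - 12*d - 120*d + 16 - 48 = -12*a^2 + 56*a - 25*d^3 + d^2*(155*a - 130) + d*(-30*a^2 + 202*a - 128) - 32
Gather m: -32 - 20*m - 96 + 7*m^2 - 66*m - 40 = 7*m^2 - 86*m - 168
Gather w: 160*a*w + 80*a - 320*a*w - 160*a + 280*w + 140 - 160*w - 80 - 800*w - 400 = -80*a + w*(-160*a - 680) - 340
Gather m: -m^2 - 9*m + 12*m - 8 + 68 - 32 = -m^2 + 3*m + 28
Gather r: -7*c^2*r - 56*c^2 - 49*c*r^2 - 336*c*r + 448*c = -56*c^2 - 49*c*r^2 + 448*c + r*(-7*c^2 - 336*c)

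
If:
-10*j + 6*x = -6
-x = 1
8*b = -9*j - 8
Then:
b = -1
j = 0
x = -1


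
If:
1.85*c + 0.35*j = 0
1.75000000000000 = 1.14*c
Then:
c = 1.54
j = -8.11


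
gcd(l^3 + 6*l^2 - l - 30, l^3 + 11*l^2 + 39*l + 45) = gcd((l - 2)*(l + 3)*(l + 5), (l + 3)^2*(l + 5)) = l^2 + 8*l + 15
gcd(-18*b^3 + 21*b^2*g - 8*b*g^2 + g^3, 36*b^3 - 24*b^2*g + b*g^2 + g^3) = 6*b^2 - 5*b*g + g^2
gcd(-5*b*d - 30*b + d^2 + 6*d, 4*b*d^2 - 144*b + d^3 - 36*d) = d + 6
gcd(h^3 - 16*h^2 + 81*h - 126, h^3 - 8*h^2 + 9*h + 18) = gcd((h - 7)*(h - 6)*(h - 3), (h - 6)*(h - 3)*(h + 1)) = h^2 - 9*h + 18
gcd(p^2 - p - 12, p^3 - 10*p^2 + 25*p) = 1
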